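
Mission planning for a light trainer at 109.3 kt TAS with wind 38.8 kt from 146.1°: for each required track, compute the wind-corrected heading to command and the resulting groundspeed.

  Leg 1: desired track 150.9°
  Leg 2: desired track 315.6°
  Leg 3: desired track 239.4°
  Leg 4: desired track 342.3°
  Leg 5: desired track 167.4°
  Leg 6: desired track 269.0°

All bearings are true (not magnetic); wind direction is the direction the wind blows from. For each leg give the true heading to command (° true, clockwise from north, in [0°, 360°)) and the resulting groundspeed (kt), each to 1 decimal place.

Leg 1: heading=149.2°, groundspeed=70.6 kt
Leg 2: heading=311.9°, groundspeed=147.2 kt
Leg 3: heading=218.6°, groundspeed=104.4 kt
Leg 4: heading=348.0°, groundspeed=146.0 kt
Leg 5: heading=160.0°, groundspeed=72.2 kt
Leg 6: heading=251.7°, groundspeed=125.4 kt

Leg 1: desired track 150.9°; wind correction -1.7° → command heading 149.2°, groundspeed 70.6 kt
Leg 2: desired track 315.6°; wind correction -3.7° → command heading 311.9°, groundspeed 147.2 kt
Leg 3: desired track 239.4°; wind correction -20.8° → command heading 218.6°, groundspeed 104.4 kt
Leg 4: desired track 342.3°; wind correction +5.7° → command heading 348.0°, groundspeed 146.0 kt
Leg 5: desired track 167.4°; wind correction -7.4° → command heading 160.0°, groundspeed 72.2 kt
Leg 6: desired track 269.0°; wind correction -17.3° → command heading 251.7°, groundspeed 125.4 kt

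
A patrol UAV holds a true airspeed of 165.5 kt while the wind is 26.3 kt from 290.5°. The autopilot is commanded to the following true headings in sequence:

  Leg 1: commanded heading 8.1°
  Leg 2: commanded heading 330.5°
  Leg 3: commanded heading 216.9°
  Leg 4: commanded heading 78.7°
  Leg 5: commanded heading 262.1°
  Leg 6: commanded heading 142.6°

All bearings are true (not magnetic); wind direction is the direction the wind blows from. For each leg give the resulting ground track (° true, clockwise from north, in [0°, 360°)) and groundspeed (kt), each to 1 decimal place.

Leg 1: track=17.2°, groundspeed=161.9 kt
Leg 2: track=337.1°, groundspeed=146.3 kt
Leg 3: track=207.8°, groundspeed=160.1 kt
Leg 4: track=82.9°, groundspeed=188.4 kt
Leg 5: track=257.1°, groundspeed=142.9 kt
Leg 6: track=138.3°, groundspeed=188.3 kt

Leg 1: heading 8.1°; drift +9.1° → track 17.2°, groundspeed 161.9 kt
Leg 2: heading 330.5°; drift +6.6° → track 337.1°, groundspeed 146.3 kt
Leg 3: heading 216.9°; drift -9.1° → track 207.8°, groundspeed 160.1 kt
Leg 4: heading 78.7°; drift +4.2° → track 82.9°, groundspeed 188.4 kt
Leg 5: heading 262.1°; drift -5.0° → track 257.1°, groundspeed 142.9 kt
Leg 6: heading 142.6°; drift -4.3° → track 138.3°, groundspeed 188.3 kt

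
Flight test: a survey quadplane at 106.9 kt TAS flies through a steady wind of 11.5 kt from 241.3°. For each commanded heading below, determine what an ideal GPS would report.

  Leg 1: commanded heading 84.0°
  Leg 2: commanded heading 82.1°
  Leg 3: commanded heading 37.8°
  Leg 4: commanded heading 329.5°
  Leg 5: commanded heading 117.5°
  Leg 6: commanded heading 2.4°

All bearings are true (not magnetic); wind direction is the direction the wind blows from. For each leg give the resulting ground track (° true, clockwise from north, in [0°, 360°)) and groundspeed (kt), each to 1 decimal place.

Leg 1: heading 84.0°; drift -2.2° → track 81.8°, groundspeed 117.6 kt
Leg 2: heading 82.1°; drift -2.0° → track 80.1°, groundspeed 117.7 kt
Leg 3: heading 37.8°; drift +2.2° → track 40.0°, groundspeed 117.5 kt
Leg 4: heading 329.5°; drift +6.2° → track 335.7°, groundspeed 107.2 kt
Leg 5: heading 117.5°; drift -4.8° → track 112.7°, groundspeed 113.7 kt
Leg 6: heading 2.4°; drift +5.0° → track 7.4°, groundspeed 113.3 kt

Leg 1: track=81.8°, groundspeed=117.6 kt
Leg 2: track=80.1°, groundspeed=117.7 kt
Leg 3: track=40.0°, groundspeed=117.5 kt
Leg 4: track=335.7°, groundspeed=107.2 kt
Leg 5: track=112.7°, groundspeed=113.7 kt
Leg 6: track=7.4°, groundspeed=113.3 kt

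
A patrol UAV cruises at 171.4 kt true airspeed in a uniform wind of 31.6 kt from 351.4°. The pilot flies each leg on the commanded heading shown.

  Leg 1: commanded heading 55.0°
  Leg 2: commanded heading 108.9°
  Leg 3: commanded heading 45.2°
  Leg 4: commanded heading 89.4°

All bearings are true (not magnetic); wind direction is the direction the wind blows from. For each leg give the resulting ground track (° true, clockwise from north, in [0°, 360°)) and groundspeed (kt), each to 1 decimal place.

Leg 1: heading 55.0°; drift +10.2° → track 65.2°, groundspeed 159.9 kt
Leg 2: heading 108.9°; drift +8.6° → track 117.5°, groundspeed 188.1 kt
Leg 3: heading 45.2°; drift +9.5° → track 54.7°, groundspeed 154.9 kt
Leg 4: heading 89.4°; drift +10.1° → track 99.5°, groundspeed 178.6 kt

Leg 1: track=65.2°, groundspeed=159.9 kt
Leg 2: track=117.5°, groundspeed=188.1 kt
Leg 3: track=54.7°, groundspeed=154.9 kt
Leg 4: track=99.5°, groundspeed=178.6 kt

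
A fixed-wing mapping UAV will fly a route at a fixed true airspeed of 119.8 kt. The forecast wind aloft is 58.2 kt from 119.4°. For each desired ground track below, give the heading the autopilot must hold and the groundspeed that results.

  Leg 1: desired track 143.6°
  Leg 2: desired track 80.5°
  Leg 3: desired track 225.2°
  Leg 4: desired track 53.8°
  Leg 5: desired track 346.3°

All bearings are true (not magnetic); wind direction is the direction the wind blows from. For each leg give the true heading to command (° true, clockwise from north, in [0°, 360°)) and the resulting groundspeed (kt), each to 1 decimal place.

Leg 1: heading=132.1°, groundspeed=64.3 kt
Leg 2: heading=98.3°, groundspeed=68.8 kt
Leg 3: heading=197.3°, groundspeed=121.8 kt
Leg 4: heading=80.1°, groundspeed=83.4 kt
Leg 5: heading=7.1°, groundspeed=151.8 kt

Leg 1: desired track 143.6°; wind correction -11.5° → command heading 132.1°, groundspeed 64.3 kt
Leg 2: desired track 80.5°; wind correction +17.8° → command heading 98.3°, groundspeed 68.8 kt
Leg 3: desired track 225.2°; wind correction -27.9° → command heading 197.3°, groundspeed 121.8 kt
Leg 4: desired track 53.8°; wind correction +26.3° → command heading 80.1°, groundspeed 83.4 kt
Leg 5: desired track 346.3°; wind correction +20.8° → command heading 7.1°, groundspeed 151.8 kt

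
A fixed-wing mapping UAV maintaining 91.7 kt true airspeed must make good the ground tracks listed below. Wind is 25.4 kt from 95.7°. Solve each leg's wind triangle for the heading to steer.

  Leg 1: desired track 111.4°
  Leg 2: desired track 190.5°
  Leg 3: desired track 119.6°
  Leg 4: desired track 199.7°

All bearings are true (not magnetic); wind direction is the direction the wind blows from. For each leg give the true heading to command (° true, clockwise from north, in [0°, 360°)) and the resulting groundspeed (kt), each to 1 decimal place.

Leg 1: heading=107.1°, groundspeed=67.0 kt
Leg 2: heading=174.5°, groundspeed=90.3 kt
Leg 3: heading=113.2°, groundspeed=67.9 kt
Leg 4: heading=184.1°, groundspeed=94.5 kt

Leg 1: desired track 111.4°; wind correction -4.3° → command heading 107.1°, groundspeed 67.0 kt
Leg 2: desired track 190.5°; wind correction -16.0° → command heading 174.5°, groundspeed 90.3 kt
Leg 3: desired track 119.6°; wind correction -6.4° → command heading 113.2°, groundspeed 67.9 kt
Leg 4: desired track 199.7°; wind correction -15.6° → command heading 184.1°, groundspeed 94.5 kt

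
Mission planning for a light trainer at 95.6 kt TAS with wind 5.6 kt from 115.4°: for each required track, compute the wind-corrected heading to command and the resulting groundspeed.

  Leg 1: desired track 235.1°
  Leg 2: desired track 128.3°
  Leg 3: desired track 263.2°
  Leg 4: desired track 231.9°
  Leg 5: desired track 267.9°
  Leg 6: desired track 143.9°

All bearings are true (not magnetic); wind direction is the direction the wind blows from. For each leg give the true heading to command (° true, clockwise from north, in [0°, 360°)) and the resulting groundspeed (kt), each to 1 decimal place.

Leg 1: heading=232.2°, groundspeed=98.3 kt
Leg 2: heading=127.6°, groundspeed=90.1 kt
Leg 3: heading=261.4°, groundspeed=100.3 kt
Leg 4: heading=228.9°, groundspeed=98.0 kt
Leg 5: heading=266.4°, groundspeed=100.5 kt
Leg 6: heading=142.3°, groundspeed=90.6 kt

Leg 1: desired track 235.1°; wind correction -2.9° → command heading 232.2°, groundspeed 98.3 kt
Leg 2: desired track 128.3°; wind correction -0.7° → command heading 127.6°, groundspeed 90.1 kt
Leg 3: desired track 263.2°; wind correction -1.8° → command heading 261.4°, groundspeed 100.3 kt
Leg 4: desired track 231.9°; wind correction -3.0° → command heading 228.9°, groundspeed 98.0 kt
Leg 5: desired track 267.9°; wind correction -1.5° → command heading 266.4°, groundspeed 100.5 kt
Leg 6: desired track 143.9°; wind correction -1.6° → command heading 142.3°, groundspeed 90.6 kt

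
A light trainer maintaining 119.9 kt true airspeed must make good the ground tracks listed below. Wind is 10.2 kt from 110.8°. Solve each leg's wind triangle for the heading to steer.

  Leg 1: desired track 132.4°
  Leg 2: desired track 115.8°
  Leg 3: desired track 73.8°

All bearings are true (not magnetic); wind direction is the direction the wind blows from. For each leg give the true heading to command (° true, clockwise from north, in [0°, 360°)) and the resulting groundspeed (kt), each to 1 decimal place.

Leg 1: heading=130.6°, groundspeed=110.4 kt
Leg 2: heading=115.4°, groundspeed=109.7 kt
Leg 3: heading=76.7°, groundspeed=111.6 kt

Leg 1: desired track 132.4°; wind correction -1.8° → command heading 130.6°, groundspeed 110.4 kt
Leg 2: desired track 115.8°; wind correction -0.4° → command heading 115.4°, groundspeed 109.7 kt
Leg 3: desired track 73.8°; wind correction +2.9° → command heading 76.7°, groundspeed 111.6 kt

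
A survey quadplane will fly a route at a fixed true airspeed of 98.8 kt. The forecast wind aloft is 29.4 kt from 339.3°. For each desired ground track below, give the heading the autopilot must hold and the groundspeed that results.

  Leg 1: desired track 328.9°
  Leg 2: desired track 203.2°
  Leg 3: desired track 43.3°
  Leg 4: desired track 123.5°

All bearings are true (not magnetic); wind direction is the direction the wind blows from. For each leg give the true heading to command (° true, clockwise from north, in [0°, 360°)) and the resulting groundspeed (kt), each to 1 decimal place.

Leg 1: heading=332.0°, groundspeed=69.7 kt
Leg 2: heading=215.1°, groundspeed=117.9 kt
Leg 3: heading=27.8°, groundspeed=82.3 kt
Leg 4: heading=113.5°, groundspeed=121.1 kt

Leg 1: desired track 328.9°; wind correction +3.1° → command heading 332.0°, groundspeed 69.7 kt
Leg 2: desired track 203.2°; wind correction +11.9° → command heading 215.1°, groundspeed 117.9 kt
Leg 3: desired track 43.3°; wind correction -15.5° → command heading 27.8°, groundspeed 82.3 kt
Leg 4: desired track 123.5°; wind correction -10.0° → command heading 113.5°, groundspeed 121.1 kt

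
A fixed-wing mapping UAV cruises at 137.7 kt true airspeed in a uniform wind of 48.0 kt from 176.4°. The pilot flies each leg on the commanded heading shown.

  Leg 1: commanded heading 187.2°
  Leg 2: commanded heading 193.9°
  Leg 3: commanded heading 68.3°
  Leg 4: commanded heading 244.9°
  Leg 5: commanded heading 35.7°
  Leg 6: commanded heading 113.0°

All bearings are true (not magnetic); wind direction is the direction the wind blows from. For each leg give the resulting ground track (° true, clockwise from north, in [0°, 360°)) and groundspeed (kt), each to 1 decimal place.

Leg 1: track=192.9°, groundspeed=91.0 kt
Leg 2: track=202.8°, groundspeed=93.0 kt
Leg 3: track=51.7°, groundspeed=159.3 kt
Leg 4: track=265.3°, groundspeed=128.1 kt
Leg 5: track=25.8°, groundspeed=177.5 kt
Leg 6: track=92.7°, groundspeed=123.9 kt

Leg 1: heading 187.2°; drift +5.7° → track 192.9°, groundspeed 91.0 kt
Leg 2: heading 193.9°; drift +8.9° → track 202.8°, groundspeed 93.0 kt
Leg 3: heading 68.3°; drift -16.6° → track 51.7°, groundspeed 159.3 kt
Leg 4: heading 244.9°; drift +20.4° → track 265.3°, groundspeed 128.1 kt
Leg 5: heading 35.7°; drift -9.9° → track 25.8°, groundspeed 177.5 kt
Leg 6: heading 113.0°; drift -20.3° → track 92.7°, groundspeed 123.9 kt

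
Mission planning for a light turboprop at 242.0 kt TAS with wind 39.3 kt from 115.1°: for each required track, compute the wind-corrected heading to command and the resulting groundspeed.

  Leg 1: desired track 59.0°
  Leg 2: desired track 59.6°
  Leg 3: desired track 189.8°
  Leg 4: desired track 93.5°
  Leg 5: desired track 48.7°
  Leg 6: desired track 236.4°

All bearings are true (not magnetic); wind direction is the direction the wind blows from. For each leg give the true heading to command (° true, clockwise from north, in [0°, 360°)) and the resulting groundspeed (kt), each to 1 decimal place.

Leg 1: desired track 59.0°; wind correction +7.7° → command heading 66.7°, groundspeed 217.9 kt
Leg 2: desired track 59.6°; wind correction +7.7° → command heading 67.3°, groundspeed 217.6 kt
Leg 3: desired track 189.8°; wind correction -9.0° → command heading 180.8°, groundspeed 228.6 kt
Leg 4: desired track 93.5°; wind correction +3.4° → command heading 96.9°, groundspeed 205.0 kt
Leg 5: desired track 48.7°; wind correction +8.6° → command heading 57.3°, groundspeed 223.6 kt
Leg 6: desired track 236.4°; wind correction -8.0° → command heading 228.4°, groundspeed 260.1 kt

Leg 1: heading=66.7°, groundspeed=217.9 kt
Leg 2: heading=67.3°, groundspeed=217.6 kt
Leg 3: heading=180.8°, groundspeed=228.6 kt
Leg 4: heading=96.9°, groundspeed=205.0 kt
Leg 5: heading=57.3°, groundspeed=223.6 kt
Leg 6: heading=228.4°, groundspeed=260.1 kt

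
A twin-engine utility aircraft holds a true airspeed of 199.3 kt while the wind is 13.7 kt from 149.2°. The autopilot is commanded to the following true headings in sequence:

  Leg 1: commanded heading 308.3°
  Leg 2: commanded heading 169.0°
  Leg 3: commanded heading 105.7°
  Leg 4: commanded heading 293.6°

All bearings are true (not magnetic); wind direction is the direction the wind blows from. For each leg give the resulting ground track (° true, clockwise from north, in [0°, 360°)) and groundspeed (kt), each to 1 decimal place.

Leg 1: track=309.6°, groundspeed=212.2 kt
Leg 2: track=170.4°, groundspeed=186.5 kt
Leg 3: track=102.8°, groundspeed=189.6 kt
Leg 4: track=295.8°, groundspeed=210.6 kt

Leg 1: heading 308.3°; drift +1.3° → track 309.6°, groundspeed 212.2 kt
Leg 2: heading 169.0°; drift +1.4° → track 170.4°, groundspeed 186.5 kt
Leg 3: heading 105.7°; drift -2.9° → track 102.8°, groundspeed 189.6 kt
Leg 4: heading 293.6°; drift +2.2° → track 295.8°, groundspeed 210.6 kt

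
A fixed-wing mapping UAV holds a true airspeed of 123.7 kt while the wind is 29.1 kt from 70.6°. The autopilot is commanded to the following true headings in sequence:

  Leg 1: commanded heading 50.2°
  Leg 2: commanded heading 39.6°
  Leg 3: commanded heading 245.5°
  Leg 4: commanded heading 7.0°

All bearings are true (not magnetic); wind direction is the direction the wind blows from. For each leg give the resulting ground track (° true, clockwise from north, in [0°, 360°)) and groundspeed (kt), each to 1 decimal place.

Leg 1: heading 50.2°; drift -6.0° → track 44.2°, groundspeed 97.0 kt
Leg 2: heading 39.6°; drift -8.6° → track 31.0°, groundspeed 99.9 kt
Leg 3: heading 245.5°; drift +1.0° → track 246.5°, groundspeed 152.7 kt
Leg 4: heading 7.0°; drift -13.2° → track 353.8°, groundspeed 113.8 kt

Leg 1: track=44.2°, groundspeed=97.0 kt
Leg 2: track=31.0°, groundspeed=99.9 kt
Leg 3: track=246.5°, groundspeed=152.7 kt
Leg 4: track=353.8°, groundspeed=113.8 kt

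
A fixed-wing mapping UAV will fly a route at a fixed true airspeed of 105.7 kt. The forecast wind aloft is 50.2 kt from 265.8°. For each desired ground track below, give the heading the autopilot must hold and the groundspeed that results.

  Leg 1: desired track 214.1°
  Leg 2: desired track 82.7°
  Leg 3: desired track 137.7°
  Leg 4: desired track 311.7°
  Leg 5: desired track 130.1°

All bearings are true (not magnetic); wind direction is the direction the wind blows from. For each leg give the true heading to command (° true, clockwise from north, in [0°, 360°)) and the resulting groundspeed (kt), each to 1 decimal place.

Leg 1: desired track 214.1°; wind correction +21.9° → command heading 236.0°, groundspeed 67.0 kt
Leg 2: desired track 82.7°; wind correction -1.5° → command heading 81.2°, groundspeed 155.8 kt
Leg 3: desired track 137.7°; wind correction +21.9° → command heading 159.6°, groundspeed 129.0 kt
Leg 4: desired track 311.7°; wind correction -19.9° → command heading 291.8°, groundspeed 64.4 kt
Leg 5: desired track 130.1°; wind correction +19.4° → command heading 149.5°, groundspeed 135.6 kt

Leg 1: heading=236.0°, groundspeed=67.0 kt
Leg 2: heading=81.2°, groundspeed=155.8 kt
Leg 3: heading=159.6°, groundspeed=129.0 kt
Leg 4: heading=291.8°, groundspeed=64.4 kt
Leg 5: heading=149.5°, groundspeed=135.6 kt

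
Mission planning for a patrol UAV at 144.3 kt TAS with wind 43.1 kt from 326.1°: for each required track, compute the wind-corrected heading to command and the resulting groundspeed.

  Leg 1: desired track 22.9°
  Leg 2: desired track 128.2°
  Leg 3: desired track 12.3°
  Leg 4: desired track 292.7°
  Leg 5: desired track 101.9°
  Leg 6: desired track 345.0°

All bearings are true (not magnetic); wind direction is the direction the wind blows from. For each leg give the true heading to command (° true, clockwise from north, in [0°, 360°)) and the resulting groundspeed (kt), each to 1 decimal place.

Leg 1: desired track 22.9°; wind correction -14.5° → command heading 8.4°, groundspeed 116.1 kt
Leg 2: desired track 128.2°; wind correction -5.3° → command heading 122.9°, groundspeed 184.7 kt
Leg 3: desired track 12.3°; wind correction -12.4° → command heading 359.9°, groundspeed 111.1 kt
Leg 4: desired track 292.7°; wind correction +9.5° → command heading 302.2°, groundspeed 106.4 kt
Leg 5: desired track 101.9°; wind correction -12.0° → command heading 89.9°, groundspeed 172.0 kt
Leg 6: desired track 345.0°; wind correction -5.6° → command heading 339.4°, groundspeed 102.8 kt

Leg 1: heading=8.4°, groundspeed=116.1 kt
Leg 2: heading=122.9°, groundspeed=184.7 kt
Leg 3: heading=359.9°, groundspeed=111.1 kt
Leg 4: heading=302.2°, groundspeed=106.4 kt
Leg 5: heading=89.9°, groundspeed=172.0 kt
Leg 6: heading=339.4°, groundspeed=102.8 kt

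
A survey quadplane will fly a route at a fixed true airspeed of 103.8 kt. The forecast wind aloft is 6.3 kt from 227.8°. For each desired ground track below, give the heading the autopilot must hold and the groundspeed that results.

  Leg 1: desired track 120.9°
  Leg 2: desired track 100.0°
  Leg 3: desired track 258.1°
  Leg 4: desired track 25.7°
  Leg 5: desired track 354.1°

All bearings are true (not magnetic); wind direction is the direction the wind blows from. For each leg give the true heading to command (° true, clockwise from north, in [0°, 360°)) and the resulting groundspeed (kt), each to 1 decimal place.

Leg 1: heading=124.2°, groundspeed=105.5 kt
Leg 2: heading=102.7°, groundspeed=107.5 kt
Leg 3: heading=256.3°, groundspeed=98.3 kt
Leg 4: heading=24.4°, groundspeed=109.6 kt
Leg 5: heading=351.3°, groundspeed=107.4 kt

Leg 1: desired track 120.9°; wind correction +3.3° → command heading 124.2°, groundspeed 105.5 kt
Leg 2: desired track 100.0°; wind correction +2.7° → command heading 102.7°, groundspeed 107.5 kt
Leg 3: desired track 258.1°; wind correction -1.8° → command heading 256.3°, groundspeed 98.3 kt
Leg 4: desired track 25.7°; wind correction -1.3° → command heading 24.4°, groundspeed 109.6 kt
Leg 5: desired track 354.1°; wind correction -2.8° → command heading 351.3°, groundspeed 107.4 kt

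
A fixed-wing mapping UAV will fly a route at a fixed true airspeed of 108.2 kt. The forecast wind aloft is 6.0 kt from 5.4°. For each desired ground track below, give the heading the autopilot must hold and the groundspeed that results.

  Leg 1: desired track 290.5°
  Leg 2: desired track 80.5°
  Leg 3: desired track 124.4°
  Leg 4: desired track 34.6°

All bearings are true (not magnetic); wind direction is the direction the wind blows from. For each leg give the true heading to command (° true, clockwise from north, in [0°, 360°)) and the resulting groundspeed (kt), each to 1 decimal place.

Leg 1: desired track 290.5°; wind correction +3.1° → command heading 293.6°, groundspeed 106.5 kt
Leg 2: desired track 80.5°; wind correction -3.1° → command heading 77.4°, groundspeed 106.5 kt
Leg 3: desired track 124.4°; wind correction -2.8° → command heading 121.6°, groundspeed 111.0 kt
Leg 4: desired track 34.6°; wind correction -1.6° → command heading 33.0°, groundspeed 102.9 kt

Leg 1: heading=293.6°, groundspeed=106.5 kt
Leg 2: heading=77.4°, groundspeed=106.5 kt
Leg 3: heading=121.6°, groundspeed=111.0 kt
Leg 4: heading=33.0°, groundspeed=102.9 kt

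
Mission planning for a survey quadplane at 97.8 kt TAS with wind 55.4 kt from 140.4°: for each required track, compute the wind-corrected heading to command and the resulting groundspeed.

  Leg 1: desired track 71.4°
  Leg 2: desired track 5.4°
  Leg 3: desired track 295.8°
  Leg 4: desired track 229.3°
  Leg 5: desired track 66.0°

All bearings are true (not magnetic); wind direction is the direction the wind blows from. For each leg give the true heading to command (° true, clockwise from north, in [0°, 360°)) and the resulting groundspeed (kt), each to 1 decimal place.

Leg 1: desired track 71.4°; wind correction +31.9° → command heading 103.3°, groundspeed 63.2 kt
Leg 2: desired track 5.4°; wind correction +23.6° → command heading 29.0°, groundspeed 128.8 kt
Leg 3: desired track 295.8°; wind correction -13.6° → command heading 282.2°, groundspeed 145.4 kt
Leg 4: desired track 229.3°; wind correction -34.5° → command heading 194.8°, groundspeed 79.5 kt
Leg 5: desired track 66.0°; wind correction +33.1° → command heading 99.1°, groundspeed 67.1 kt

Leg 1: heading=103.3°, groundspeed=63.2 kt
Leg 2: heading=29.0°, groundspeed=128.8 kt
Leg 3: heading=282.2°, groundspeed=145.4 kt
Leg 4: heading=194.8°, groundspeed=79.5 kt
Leg 5: heading=99.1°, groundspeed=67.1 kt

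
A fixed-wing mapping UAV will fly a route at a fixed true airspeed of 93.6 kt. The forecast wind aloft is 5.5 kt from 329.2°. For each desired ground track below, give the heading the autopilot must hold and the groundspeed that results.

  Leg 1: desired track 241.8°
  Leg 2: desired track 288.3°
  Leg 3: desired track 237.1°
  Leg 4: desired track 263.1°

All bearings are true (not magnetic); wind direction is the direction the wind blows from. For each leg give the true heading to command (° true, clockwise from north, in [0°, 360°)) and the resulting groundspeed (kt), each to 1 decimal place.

Leg 1: heading=245.2°, groundspeed=93.2 kt
Leg 2: heading=290.5°, groundspeed=89.4 kt
Leg 3: heading=240.5°, groundspeed=93.6 kt
Leg 4: heading=266.2°, groundspeed=91.2 kt

Leg 1: desired track 241.8°; wind correction +3.4° → command heading 245.2°, groundspeed 93.2 kt
Leg 2: desired track 288.3°; wind correction +2.2° → command heading 290.5°, groundspeed 89.4 kt
Leg 3: desired track 237.1°; wind correction +3.4° → command heading 240.5°, groundspeed 93.6 kt
Leg 4: desired track 263.1°; wind correction +3.1° → command heading 266.2°, groundspeed 91.2 kt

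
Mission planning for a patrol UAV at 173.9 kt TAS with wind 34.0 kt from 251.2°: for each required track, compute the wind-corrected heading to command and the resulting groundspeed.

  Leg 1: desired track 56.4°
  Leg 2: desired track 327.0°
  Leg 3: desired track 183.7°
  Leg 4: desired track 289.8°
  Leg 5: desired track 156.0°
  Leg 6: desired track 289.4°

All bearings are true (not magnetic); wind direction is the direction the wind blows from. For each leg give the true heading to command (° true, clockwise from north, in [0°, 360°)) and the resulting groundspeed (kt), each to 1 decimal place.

Leg 1: desired track 56.4°; wind correction -2.9° → command heading 53.5°, groundspeed 206.6 kt
Leg 2: desired track 327.0°; wind correction -10.9° → command heading 316.1°, groundspeed 162.4 kt
Leg 3: desired track 183.7°; wind correction +10.4° → command heading 194.1°, groundspeed 158.0 kt
Leg 4: desired track 289.8°; wind correction -7.0° → command heading 282.8°, groundspeed 146.0 kt
Leg 5: desired track 156.0°; wind correction +11.2° → command heading 167.2°, groundspeed 173.7 kt
Leg 6: desired track 289.4°; wind correction -6.9° → command heading 282.5°, groundspeed 145.9 kt

Leg 1: heading=53.5°, groundspeed=206.6 kt
Leg 2: heading=316.1°, groundspeed=162.4 kt
Leg 3: heading=194.1°, groundspeed=158.0 kt
Leg 4: heading=282.8°, groundspeed=146.0 kt
Leg 5: heading=167.2°, groundspeed=173.7 kt
Leg 6: heading=282.5°, groundspeed=145.9 kt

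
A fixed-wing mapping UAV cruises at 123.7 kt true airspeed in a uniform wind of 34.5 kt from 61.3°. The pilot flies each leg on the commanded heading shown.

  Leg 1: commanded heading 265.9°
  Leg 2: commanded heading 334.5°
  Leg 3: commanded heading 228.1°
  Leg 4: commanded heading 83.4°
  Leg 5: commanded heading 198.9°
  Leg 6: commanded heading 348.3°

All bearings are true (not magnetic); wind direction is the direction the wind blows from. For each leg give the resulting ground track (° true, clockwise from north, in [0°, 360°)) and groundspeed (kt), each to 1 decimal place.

Leg 1: heading 265.9°; drift -5.3° → track 260.6°, groundspeed 155.7 kt
Leg 2: heading 334.5°; drift -15.8° → track 318.7°, groundspeed 126.6 kt
Leg 3: heading 228.1°; drift +2.9° → track 231.0°, groundspeed 157.5 kt
Leg 4: heading 83.4°; drift +8.1° → track 91.5°, groundspeed 92.6 kt
Leg 5: heading 198.9°; drift +8.9° → track 207.8°, groundspeed 151.0 kt
Leg 6: heading 348.3°; drift -16.2° → track 332.1°, groundspeed 118.3 kt

Leg 1: track=260.6°, groundspeed=155.7 kt
Leg 2: track=318.7°, groundspeed=126.6 kt
Leg 3: track=231.0°, groundspeed=157.5 kt
Leg 4: track=91.5°, groundspeed=92.6 kt
Leg 5: track=207.8°, groundspeed=151.0 kt
Leg 6: track=332.1°, groundspeed=118.3 kt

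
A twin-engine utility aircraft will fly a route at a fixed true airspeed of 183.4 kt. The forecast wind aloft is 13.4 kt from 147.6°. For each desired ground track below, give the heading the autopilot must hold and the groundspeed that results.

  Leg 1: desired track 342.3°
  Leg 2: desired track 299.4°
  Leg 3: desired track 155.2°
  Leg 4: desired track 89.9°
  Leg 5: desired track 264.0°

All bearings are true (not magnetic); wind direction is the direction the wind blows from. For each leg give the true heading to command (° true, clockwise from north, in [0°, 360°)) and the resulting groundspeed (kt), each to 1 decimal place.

Leg 1: desired track 342.3°; wind correction +1.1° → command heading 343.4°, groundspeed 196.3 kt
Leg 2: desired track 299.4°; wind correction -2.0° → command heading 297.4°, groundspeed 195.1 kt
Leg 3: desired track 155.2°; wind correction -0.6° → command heading 154.6°, groundspeed 170.1 kt
Leg 4: desired track 89.9°; wind correction +3.5° → command heading 93.4°, groundspeed 175.9 kt
Leg 5: desired track 264.0°; wind correction -3.8° → command heading 260.2°, groundspeed 189.0 kt

Leg 1: heading=343.4°, groundspeed=196.3 kt
Leg 2: heading=297.4°, groundspeed=195.1 kt
Leg 3: heading=154.6°, groundspeed=170.1 kt
Leg 4: heading=93.4°, groundspeed=175.9 kt
Leg 5: heading=260.2°, groundspeed=189.0 kt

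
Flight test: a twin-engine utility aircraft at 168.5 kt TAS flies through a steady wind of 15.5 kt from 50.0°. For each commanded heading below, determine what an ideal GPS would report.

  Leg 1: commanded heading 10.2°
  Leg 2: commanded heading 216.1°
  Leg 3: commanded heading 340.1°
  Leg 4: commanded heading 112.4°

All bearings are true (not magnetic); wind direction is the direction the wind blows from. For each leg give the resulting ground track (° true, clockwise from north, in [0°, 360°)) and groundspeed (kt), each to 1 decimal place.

Leg 1: heading 10.2°; drift -3.6° → track 6.6°, groundspeed 156.9 kt
Leg 2: heading 216.1°; drift +1.2° → track 217.3°, groundspeed 183.6 kt
Leg 3: heading 340.1°; drift -5.1° → track 335.0°, groundspeed 163.8 kt
Leg 4: heading 112.4°; drift +4.9° → track 117.3°, groundspeed 161.9 kt

Leg 1: track=6.6°, groundspeed=156.9 kt
Leg 2: track=217.3°, groundspeed=183.6 kt
Leg 3: track=335.0°, groundspeed=163.8 kt
Leg 4: track=117.3°, groundspeed=161.9 kt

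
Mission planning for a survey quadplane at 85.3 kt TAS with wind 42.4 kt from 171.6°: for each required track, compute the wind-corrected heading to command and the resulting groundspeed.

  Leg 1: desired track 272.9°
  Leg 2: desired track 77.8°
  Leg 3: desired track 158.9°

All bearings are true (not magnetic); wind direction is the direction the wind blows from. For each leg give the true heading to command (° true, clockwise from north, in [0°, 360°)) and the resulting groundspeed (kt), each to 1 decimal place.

Leg 1: heading=243.7°, groundspeed=82.8 kt
Leg 2: heading=107.5°, groundspeed=76.9 kt
Leg 3: heading=165.2°, groundspeed=43.4 kt

Leg 1: desired track 272.9°; wind correction -29.2° → command heading 243.7°, groundspeed 82.8 kt
Leg 2: desired track 77.8°; wind correction +29.7° → command heading 107.5°, groundspeed 76.9 kt
Leg 3: desired track 158.9°; wind correction +6.3° → command heading 165.2°, groundspeed 43.4 kt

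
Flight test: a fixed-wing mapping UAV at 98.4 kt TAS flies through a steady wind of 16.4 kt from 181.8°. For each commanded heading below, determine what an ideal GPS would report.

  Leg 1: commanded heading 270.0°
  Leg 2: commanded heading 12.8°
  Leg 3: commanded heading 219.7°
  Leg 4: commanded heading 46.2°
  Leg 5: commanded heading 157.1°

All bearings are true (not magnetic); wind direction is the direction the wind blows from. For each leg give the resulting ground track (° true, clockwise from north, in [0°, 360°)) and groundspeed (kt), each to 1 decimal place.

Leg 1: heading 270.0°; drift +9.5° → track 279.5°, groundspeed 99.2 kt
Leg 2: heading 12.8°; drift -1.6° → track 11.2°, groundspeed 114.5 kt
Leg 3: heading 219.7°; drift +6.7° → track 226.4°, groundspeed 86.1 kt
Leg 4: heading 46.2°; drift -5.9° → track 40.3°, groundspeed 110.7 kt
Leg 5: heading 157.1°; drift -4.7° → track 152.4°, groundspeed 83.8 kt

Leg 1: track=279.5°, groundspeed=99.2 kt
Leg 2: track=11.2°, groundspeed=114.5 kt
Leg 3: track=226.4°, groundspeed=86.1 kt
Leg 4: track=40.3°, groundspeed=110.7 kt
Leg 5: track=152.4°, groundspeed=83.8 kt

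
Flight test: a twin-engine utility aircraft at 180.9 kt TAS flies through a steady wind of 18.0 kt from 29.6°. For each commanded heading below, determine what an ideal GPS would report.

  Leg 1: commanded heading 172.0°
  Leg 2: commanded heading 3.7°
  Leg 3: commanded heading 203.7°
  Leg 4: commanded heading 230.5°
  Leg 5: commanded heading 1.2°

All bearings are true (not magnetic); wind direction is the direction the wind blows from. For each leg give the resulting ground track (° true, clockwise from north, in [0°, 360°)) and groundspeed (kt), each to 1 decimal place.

Leg 1: track=175.2°, groundspeed=195.5 kt
Leg 2: track=1.0°, groundspeed=164.9 kt
Leg 3: track=204.2°, groundspeed=198.8 kt
Leg 4: track=228.6°, groundspeed=197.8 kt
Leg 5: track=358.2°, groundspeed=165.3 kt

Leg 1: heading 172.0°; drift +3.2° → track 175.2°, groundspeed 195.5 kt
Leg 2: heading 3.7°; drift -2.7° → track 1.0°, groundspeed 164.9 kt
Leg 3: heading 203.7°; drift +0.5° → track 204.2°, groundspeed 198.8 kt
Leg 4: heading 230.5°; drift -1.9° → track 228.6°, groundspeed 197.8 kt
Leg 5: heading 1.2°; drift -3.0° → track 358.2°, groundspeed 165.3 kt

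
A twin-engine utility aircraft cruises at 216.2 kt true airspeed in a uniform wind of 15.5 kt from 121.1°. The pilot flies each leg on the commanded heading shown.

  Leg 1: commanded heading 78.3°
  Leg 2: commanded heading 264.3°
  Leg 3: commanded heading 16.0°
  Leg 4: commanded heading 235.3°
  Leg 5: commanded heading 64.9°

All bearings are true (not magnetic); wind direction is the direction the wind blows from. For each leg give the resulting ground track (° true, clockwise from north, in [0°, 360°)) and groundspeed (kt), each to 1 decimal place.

Leg 1: heading 78.3°; drift -2.9° → track 75.4°, groundspeed 205.1 kt
Leg 2: heading 264.3°; drift +2.3° → track 266.6°, groundspeed 228.8 kt
Leg 3: heading 16.0°; drift -3.9° → track 12.1°, groundspeed 220.7 kt
Leg 4: heading 235.3°; drift +3.6° → track 238.9°, groundspeed 223.0 kt
Leg 5: heading 64.9°; drift -3.6° → track 61.3°, groundspeed 208.0 kt

Leg 1: track=75.4°, groundspeed=205.1 kt
Leg 2: track=266.6°, groundspeed=228.8 kt
Leg 3: track=12.1°, groundspeed=220.7 kt
Leg 4: track=238.9°, groundspeed=223.0 kt
Leg 5: track=61.3°, groundspeed=208.0 kt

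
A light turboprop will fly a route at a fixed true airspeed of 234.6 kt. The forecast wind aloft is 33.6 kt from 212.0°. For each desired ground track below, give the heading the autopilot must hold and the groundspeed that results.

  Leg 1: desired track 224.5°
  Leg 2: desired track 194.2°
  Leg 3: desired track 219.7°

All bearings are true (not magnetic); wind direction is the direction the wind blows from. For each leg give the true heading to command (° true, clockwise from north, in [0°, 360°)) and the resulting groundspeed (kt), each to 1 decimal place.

Leg 1: heading=222.7°, groundspeed=201.7 kt
Leg 2: heading=196.7°, groundspeed=202.4 kt
Leg 3: heading=218.6°, groundspeed=201.3 kt

Leg 1: desired track 224.5°; wind correction -1.8° → command heading 222.7°, groundspeed 201.7 kt
Leg 2: desired track 194.2°; wind correction +2.5° → command heading 196.7°, groundspeed 202.4 kt
Leg 3: desired track 219.7°; wind correction -1.1° → command heading 218.6°, groundspeed 201.3 kt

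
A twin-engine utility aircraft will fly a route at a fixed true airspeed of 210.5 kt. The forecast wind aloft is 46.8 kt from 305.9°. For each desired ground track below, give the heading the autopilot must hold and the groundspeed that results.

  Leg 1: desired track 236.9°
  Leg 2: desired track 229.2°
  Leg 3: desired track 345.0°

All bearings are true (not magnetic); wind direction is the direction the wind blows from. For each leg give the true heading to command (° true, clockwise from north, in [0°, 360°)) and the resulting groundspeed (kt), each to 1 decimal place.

Leg 1: heading=248.9°, groundspeed=189.1 kt
Leg 2: heading=241.7°, groundspeed=194.7 kt
Leg 3: heading=336.9°, groundspeed=172.1 kt

Leg 1: desired track 236.9°; wind correction +12.0° → command heading 248.9°, groundspeed 189.1 kt
Leg 2: desired track 229.2°; wind correction +12.5° → command heading 241.7°, groundspeed 194.7 kt
Leg 3: desired track 345.0°; wind correction -8.1° → command heading 336.9°, groundspeed 172.1 kt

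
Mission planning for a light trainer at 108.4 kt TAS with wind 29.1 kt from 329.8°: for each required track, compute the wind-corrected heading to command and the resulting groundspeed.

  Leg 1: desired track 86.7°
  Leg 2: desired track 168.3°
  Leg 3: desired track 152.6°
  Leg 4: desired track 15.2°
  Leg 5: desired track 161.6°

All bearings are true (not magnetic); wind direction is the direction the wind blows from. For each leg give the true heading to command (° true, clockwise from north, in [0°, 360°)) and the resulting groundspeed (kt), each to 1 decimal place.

Leg 1: heading=72.8°, groundspeed=118.4 kt
Leg 2: heading=173.2°, groundspeed=135.6 kt
Leg 3: heading=153.4°, groundspeed=137.5 kt
Leg 4: heading=4.2°, groundspeed=86.0 kt
Leg 5: heading=164.7°, groundspeed=136.7 kt

Leg 1: desired track 86.7°; wind correction -13.9° → command heading 72.8°, groundspeed 118.4 kt
Leg 2: desired track 168.3°; wind correction +4.9° → command heading 173.2°, groundspeed 135.6 kt
Leg 3: desired track 152.6°; wind correction +0.8° → command heading 153.4°, groundspeed 137.5 kt
Leg 4: desired track 15.2°; wind correction -11.0° → command heading 4.2°, groundspeed 86.0 kt
Leg 5: desired track 161.6°; wind correction +3.1° → command heading 164.7°, groundspeed 136.7 kt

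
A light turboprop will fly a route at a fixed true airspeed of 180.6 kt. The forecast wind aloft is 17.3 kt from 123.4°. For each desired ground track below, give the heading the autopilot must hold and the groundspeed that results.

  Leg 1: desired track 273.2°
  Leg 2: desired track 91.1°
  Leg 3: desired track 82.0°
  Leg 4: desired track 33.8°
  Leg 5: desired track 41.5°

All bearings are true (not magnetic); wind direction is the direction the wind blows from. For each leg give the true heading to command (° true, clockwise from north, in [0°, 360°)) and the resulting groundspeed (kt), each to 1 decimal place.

Leg 1: desired track 273.2°; wind correction -2.8° → command heading 270.4°, groundspeed 195.3 kt
Leg 2: desired track 91.1°; wind correction +2.9° → command heading 94.0°, groundspeed 165.7 kt
Leg 3: desired track 82.0°; wind correction +3.6° → command heading 85.6°, groundspeed 167.3 kt
Leg 4: desired track 33.8°; wind correction +5.5° → command heading 39.3°, groundspeed 179.6 kt
Leg 5: desired track 41.5°; wind correction +5.4° → command heading 46.9°, groundspeed 177.3 kt

Leg 1: heading=270.4°, groundspeed=195.3 kt
Leg 2: heading=94.0°, groundspeed=165.7 kt
Leg 3: heading=85.6°, groundspeed=167.3 kt
Leg 4: heading=39.3°, groundspeed=179.6 kt
Leg 5: heading=46.9°, groundspeed=177.3 kt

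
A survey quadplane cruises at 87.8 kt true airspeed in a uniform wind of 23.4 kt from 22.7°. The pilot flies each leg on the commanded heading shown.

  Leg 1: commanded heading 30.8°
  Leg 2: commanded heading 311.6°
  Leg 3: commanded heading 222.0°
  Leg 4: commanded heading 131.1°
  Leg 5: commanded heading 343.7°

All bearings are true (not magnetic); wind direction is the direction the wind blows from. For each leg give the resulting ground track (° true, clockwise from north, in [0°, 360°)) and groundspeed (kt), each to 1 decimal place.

Leg 1: heading 30.8°; drift +2.9° → track 33.7°, groundspeed 64.7 kt
Leg 2: heading 311.6°; drift -15.4° → track 296.2°, groundspeed 83.2 kt
Leg 3: heading 222.0°; drift -4.0° → track 218.0°, groundspeed 110.2 kt
Leg 4: heading 131.1°; drift +13.1° → track 144.2°, groundspeed 97.7 kt
Leg 5: heading 343.7°; drift -11.9° → track 331.8°, groundspeed 71.2 kt

Leg 1: track=33.7°, groundspeed=64.7 kt
Leg 2: track=296.2°, groundspeed=83.2 kt
Leg 3: track=218.0°, groundspeed=110.2 kt
Leg 4: track=144.2°, groundspeed=97.7 kt
Leg 5: track=331.8°, groundspeed=71.2 kt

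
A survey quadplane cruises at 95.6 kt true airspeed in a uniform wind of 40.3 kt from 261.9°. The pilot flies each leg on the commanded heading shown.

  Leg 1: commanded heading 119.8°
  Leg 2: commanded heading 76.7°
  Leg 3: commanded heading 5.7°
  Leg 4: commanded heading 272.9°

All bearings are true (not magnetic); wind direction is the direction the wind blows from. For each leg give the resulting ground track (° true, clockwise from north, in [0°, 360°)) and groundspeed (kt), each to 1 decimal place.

Leg 1: track=108.8°, groundspeed=129.8 kt
Leg 2: track=78.2°, groundspeed=135.8 kt
Leg 3: track=26.1°, groundspeed=112.3 kt
Leg 4: track=280.7°, groundspeed=56.6 kt

Leg 1: heading 119.8°; drift -11.0° → track 108.8°, groundspeed 129.8 kt
Leg 2: heading 76.7°; drift +1.5° → track 78.2°, groundspeed 135.8 kt
Leg 3: heading 5.7°; drift +20.4° → track 26.1°, groundspeed 112.3 kt
Leg 4: heading 272.9°; drift +7.8° → track 280.7°, groundspeed 56.6 kt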